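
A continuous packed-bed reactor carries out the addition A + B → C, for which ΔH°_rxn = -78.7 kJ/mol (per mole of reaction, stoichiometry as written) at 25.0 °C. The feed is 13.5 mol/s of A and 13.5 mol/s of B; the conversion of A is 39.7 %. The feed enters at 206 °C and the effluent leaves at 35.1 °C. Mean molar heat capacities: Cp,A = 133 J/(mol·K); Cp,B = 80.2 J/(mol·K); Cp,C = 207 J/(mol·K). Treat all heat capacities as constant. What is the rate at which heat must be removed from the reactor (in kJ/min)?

Extent of reaction ξ = 0.397 × 13.5 = 5.3595 mol/s
Reaction term: ξ·ΔH°_rxn = 5.3595 × -78.7 = -421.79 kJ/s
Sensible, feed 206→25 °C: -520.95 kJ/s
Outlet flows (mol/s): A 8.1405, B 8.1405, C 5.3595
Sensible, products 25→35.1 °C: 28.734 kJ/s
Q = ΔH = -914.01 kJ/s = -914.01 kW
Heat removed = 54841 kJ/min

Q_out = 54800 kJ/min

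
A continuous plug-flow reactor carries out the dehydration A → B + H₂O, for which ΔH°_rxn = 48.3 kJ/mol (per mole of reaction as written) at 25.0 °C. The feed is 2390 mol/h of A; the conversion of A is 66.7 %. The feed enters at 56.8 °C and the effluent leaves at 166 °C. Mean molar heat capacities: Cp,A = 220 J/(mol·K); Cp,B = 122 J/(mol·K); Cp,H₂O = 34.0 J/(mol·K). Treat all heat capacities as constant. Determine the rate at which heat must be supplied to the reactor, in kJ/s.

Q_in = 33.3 kJ/s

Extent of reaction ξ = 0.667 × 2390 = 1594.1 mol/h
Reaction term: ξ·ΔH°_rxn = 1594.1 × 48.3 = 76996 kJ/h
Sensible, feed 56.8→25 °C: -16720 kJ/h
Outlet flows (mol/h): A 795.87, B 1594.1, H₂O 1594.1
Sensible, products 25→166 °C: 59752 kJ/h
Q = ΔH = 120030 kJ/h = 33.341 kW
Heat supplied = 33.341 kJ/s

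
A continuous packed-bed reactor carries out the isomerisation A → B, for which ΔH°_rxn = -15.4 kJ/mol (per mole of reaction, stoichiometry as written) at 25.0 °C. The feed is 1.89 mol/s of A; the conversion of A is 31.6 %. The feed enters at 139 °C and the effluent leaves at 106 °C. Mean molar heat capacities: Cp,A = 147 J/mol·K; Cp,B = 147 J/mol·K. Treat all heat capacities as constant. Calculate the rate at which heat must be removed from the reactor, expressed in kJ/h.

Q_out = 66100 kJ/h

Extent of reaction ξ = 0.316 × 1.89 = 0.59724 mol/s
Reaction term: ξ·ΔH°_rxn = 0.59724 × -15.4 = -9.1975 kJ/s
Sensible, feed 139→25 °C: -31.673 kJ/s
Outlet flows (mol/s): A 1.2928, B 0.59724
Sensible, products 25→106 °C: 22.504 kJ/s
Q = ΔH = -18.366 kJ/s = -18.366 kW
Heat removed = 66117 kJ/h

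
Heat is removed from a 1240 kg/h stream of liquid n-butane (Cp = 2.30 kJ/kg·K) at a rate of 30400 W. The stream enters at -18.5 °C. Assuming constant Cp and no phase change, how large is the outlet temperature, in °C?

Q = 30400 W = 109440 kJ/h
ΔT = Q/(ṁ·Cp) = 109440/(1240×2.30) = 38.373 K
T_out = -18.5 − 38.373 = -56.873 °C

T_out = -56.9 °C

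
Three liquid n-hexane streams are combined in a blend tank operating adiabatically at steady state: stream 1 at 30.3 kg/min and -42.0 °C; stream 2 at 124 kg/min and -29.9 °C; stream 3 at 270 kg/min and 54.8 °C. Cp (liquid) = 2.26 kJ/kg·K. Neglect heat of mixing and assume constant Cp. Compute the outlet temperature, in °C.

T_out = 23.1 °C

Energy balance with Q = 0: Σ ṁᵢCp,ᵢ(T_out − Tᵢ) = 0
Σ ṁᵢCp,ᵢTᵢ = 30.3×2.26×-42.0 + 124×2.26×-29.9 + 270×2.26×54.8 = 22184
Σ ṁᵢCp,ᵢ = 30.3×2.26 + 124×2.26 + 270×2.26 = 958.92
T_out = 22184 / 958.92 = 23.134 °C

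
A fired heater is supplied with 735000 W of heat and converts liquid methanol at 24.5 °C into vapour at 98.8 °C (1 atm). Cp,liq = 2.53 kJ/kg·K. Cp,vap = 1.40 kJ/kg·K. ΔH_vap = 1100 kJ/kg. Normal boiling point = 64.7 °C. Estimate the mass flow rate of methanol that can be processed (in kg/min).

ṁ = 35.3 kg/min

Δh = 2.53×(64.7−24.5) + 1100 + 1.40×(98.8−64.7) = 1249.4 kJ/kg
Q = 735000 W = 735 kJ/s = 44100 kJ/min
ṁ = Q/Δh = 44100 / 1249.4 = 35.296 kg/min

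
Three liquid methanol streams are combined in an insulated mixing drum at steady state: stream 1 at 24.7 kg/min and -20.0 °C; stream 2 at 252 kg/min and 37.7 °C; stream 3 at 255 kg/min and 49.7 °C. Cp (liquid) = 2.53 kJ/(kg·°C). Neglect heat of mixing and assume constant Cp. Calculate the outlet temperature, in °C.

No heat crosses the boundary, so H_out = H_in.
T_out = Σ ṁᵢCp,ᵢTᵢ / Σ ṁᵢCp,ᵢ
      = 54850 / 1345.2 = 40.775 °C

T_out = 40.8 °C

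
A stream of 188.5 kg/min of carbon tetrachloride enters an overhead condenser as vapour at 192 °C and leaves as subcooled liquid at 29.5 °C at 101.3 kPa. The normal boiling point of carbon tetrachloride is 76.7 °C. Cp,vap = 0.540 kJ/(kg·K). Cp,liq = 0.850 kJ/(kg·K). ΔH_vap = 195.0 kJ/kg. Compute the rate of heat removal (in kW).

Q_c = 934 kW

vapour 192→76.7 °C: -62.262 kJ/kg
condensation at 76.7 °C: -195 kJ/kg
liquid 76.7→29.5 °C: -40.12 kJ/kg
Δh = -62.262 + -195 + -40.12 = -297.38 kJ/kg
Q = ṁ·Δh = 188.5 kg/min × -297.38 kJ/kg = -56057 kJ/min
|Q| = 934.28 kW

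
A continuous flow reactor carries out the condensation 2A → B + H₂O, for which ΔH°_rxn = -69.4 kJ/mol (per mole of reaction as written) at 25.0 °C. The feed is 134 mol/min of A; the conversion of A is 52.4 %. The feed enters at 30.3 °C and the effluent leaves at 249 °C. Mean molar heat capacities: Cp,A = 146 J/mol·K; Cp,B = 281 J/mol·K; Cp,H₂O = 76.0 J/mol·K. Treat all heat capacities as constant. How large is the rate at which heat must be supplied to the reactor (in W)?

Q_in = 39200 W

Extent of reaction ξ = 0.524 × 134 / 2 = 35.108 mol/min
Reaction term: ξ·ΔH°_rxn = 35.108 × -69.4 = -2436.5 kJ/min
Sensible, feed 30.3→25 °C: -103.69 kJ/min
Outlet flows (mol/min): A 63.784, B 35.108, H₂O 35.108
Sensible, products 25→249 °C: 4893.5 kJ/min
Q = ΔH = 2353.3 kJ/min = 39.222 kW
Heat supplied = 39222 W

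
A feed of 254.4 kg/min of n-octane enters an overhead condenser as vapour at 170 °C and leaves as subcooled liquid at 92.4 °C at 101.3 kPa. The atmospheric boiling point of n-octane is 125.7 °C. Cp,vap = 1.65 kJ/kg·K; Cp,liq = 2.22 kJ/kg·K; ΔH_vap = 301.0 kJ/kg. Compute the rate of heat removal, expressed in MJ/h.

Q_c = 6840 MJ/h

vapour 170→125.7 °C: -73.095 kJ/kg
condensation at 125.7 °C: -301 kJ/kg
liquid 125.7→92.4 °C: -73.926 kJ/kg
Δh = -73.095 + -301 + -73.926 = -448.02 kJ/kg
Q = ṁ·Δh = 254.4 kg/min × -448.02 kJ/kg = -113980 kJ/min
|Q| = 1899.6 kW = 6838.6 MJ/h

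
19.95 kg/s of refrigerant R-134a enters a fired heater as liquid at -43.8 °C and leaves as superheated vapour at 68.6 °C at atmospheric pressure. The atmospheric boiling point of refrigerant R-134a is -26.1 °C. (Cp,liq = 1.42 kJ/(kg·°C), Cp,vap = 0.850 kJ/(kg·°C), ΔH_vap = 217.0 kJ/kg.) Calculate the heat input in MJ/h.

liquid -43.8→-26.1 °C: 25.134 kJ/kg
vaporisation at -26.1 °C: 217 kJ/kg
vapour -26.1→68.6 °C: 80.495 kJ/kg
Δh = 25.134 + 217 + 80.495 = 322.63 kJ/kg
Q = ṁ·Δh = 19.95 kg/s × 322.63 kJ/kg = 6436.4 kJ/s
|Q| = 6436.4 kW = 23171 MJ/h

Q = 23200 MJ/h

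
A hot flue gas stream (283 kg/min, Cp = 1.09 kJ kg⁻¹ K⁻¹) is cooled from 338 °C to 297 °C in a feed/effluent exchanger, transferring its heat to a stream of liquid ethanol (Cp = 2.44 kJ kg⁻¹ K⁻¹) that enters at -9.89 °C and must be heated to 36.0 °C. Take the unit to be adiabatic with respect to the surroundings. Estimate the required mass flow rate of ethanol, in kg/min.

Heat released by hot stream: Q = 283 × 1.09 × (338 − 297) = 12647 kJ/min
Energy balance on cold side (adiabatic exchanger): Q = ṁ_c·Cp_c·(T_c,out − T_c,in)
ṁ_c = 12647 / [2.44 × (36.0 − -9.89)] = 112.95 kg/min

ṁ_c = 113 kg/min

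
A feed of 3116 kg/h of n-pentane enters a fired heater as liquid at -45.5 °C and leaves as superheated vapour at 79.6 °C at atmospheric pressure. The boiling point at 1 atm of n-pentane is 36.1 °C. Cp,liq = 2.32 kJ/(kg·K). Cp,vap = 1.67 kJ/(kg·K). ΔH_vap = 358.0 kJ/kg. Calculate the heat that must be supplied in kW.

liquid -45.5→36.1 °C: 189.31 kJ/kg
vaporisation at 36.1 °C: 358 kJ/kg
vapour 36.1→79.6 °C: 72.645 kJ/kg
Δh = 189.31 + 358 + 72.645 = 619.96 kJ/kg
Q = ṁ·Δh = 3116 kg/h × 619.96 kJ/kg = 1.9318e+06 kJ/h
|Q| = 536.61 kW

Q = 537 kW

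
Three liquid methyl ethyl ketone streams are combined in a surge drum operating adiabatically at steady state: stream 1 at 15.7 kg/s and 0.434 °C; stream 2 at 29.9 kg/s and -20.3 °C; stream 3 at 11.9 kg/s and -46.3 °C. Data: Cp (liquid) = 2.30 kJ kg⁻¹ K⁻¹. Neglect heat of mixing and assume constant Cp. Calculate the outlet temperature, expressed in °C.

T_out = -20.0 °C

No heat crosses the boundary, so H_out = H_in.
T_out = Σ ṁᵢCp,ᵢTᵢ / Σ ṁᵢCp,ᵢ
      = -2647.6 / 132.25 = -20.02 °C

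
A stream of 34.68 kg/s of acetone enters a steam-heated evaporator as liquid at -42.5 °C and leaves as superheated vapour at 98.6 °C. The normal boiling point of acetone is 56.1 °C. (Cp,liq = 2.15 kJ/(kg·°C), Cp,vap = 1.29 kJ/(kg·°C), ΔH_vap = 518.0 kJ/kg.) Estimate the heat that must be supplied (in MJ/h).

liquid -42.5→56.1 °C: 211.99 kJ/kg
vaporisation at 56.1 °C: 518 kJ/kg
vapour 56.1→98.6 °C: 54.825 kJ/kg
Δh = 211.99 + 518 + 54.825 = 784.81 kJ/kg
Q = ṁ·Δh = 34.68 kg/s × 784.81 kJ/kg = 27217 kJ/s
|Q| = 27217 kW = 97983 MJ/h

Q = 98000 MJ/h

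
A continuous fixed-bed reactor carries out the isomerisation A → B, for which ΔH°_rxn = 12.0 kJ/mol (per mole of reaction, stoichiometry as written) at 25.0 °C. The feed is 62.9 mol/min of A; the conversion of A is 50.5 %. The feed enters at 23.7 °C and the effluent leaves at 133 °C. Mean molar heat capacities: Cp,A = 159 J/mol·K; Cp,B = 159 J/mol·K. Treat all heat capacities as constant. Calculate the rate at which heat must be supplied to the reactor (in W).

Extent of reaction ξ = 0.505 × 62.9 = 31.764 mol/min
Reaction term: ξ·ΔH°_rxn = 31.764 × 12.0 = 381.17 kJ/min
Sensible, feed 23.7→25 °C: 13.001 kJ/min
Outlet flows (mol/min): A 31.136, B 31.764
Sensible, products 25→133 °C: 1080.1 kJ/min
Q = ΔH = 1474.3 kJ/min = 24.572 kW
Heat supplied = 24572 W

Q_in = 24600 W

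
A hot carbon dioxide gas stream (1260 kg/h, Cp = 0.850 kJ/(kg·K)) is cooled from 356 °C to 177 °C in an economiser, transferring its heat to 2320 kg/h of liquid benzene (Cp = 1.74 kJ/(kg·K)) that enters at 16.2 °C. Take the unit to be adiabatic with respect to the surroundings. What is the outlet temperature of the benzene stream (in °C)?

Heat released by hot stream: Q = 1260 × 0.850 × (356 − 177) = 191710 kJ/h
Energy balance on cold side (adiabatic exchanger): Q = ṁ_c·Cp_c·(T_c,out − T_c,in)
T_c,out = 16.2 + 191710/(2320 × 1.74) = 63.69 °C

T_c,out = 63.7 °C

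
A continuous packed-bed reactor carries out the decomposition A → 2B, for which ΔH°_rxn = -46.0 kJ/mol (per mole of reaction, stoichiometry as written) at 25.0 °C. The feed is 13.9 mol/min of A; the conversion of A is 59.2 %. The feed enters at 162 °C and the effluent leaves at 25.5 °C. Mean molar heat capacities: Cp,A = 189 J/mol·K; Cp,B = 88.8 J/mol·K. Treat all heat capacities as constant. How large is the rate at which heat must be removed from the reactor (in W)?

Extent of reaction ξ = 0.592 × 13.9 = 8.2288 mol/min
Reaction term: ξ·ΔH°_rxn = 8.2288 × -46.0 = -378.52 kJ/min
Sensible, feed 162→25 °C: -359.91 kJ/min
Outlet flows (mol/min): A 5.6712, B 16.458
Sensible, products 25→25.5 °C: 1.2666 kJ/min
Q = ΔH = -737.17 kJ/min = -12.286 kW
Heat removed = 12286 W

Q_out = 12300 W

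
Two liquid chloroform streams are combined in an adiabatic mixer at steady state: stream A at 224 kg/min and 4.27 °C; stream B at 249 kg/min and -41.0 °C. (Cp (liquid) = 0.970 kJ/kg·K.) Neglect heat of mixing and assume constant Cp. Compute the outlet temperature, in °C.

T_out = -19.6 °C

Energy balance with Q = 0: Σ ṁᵢCp,ᵢ(T_out − Tᵢ) = 0
T_out = Σ ṁᵢCp,ᵢTᵢ / Σ ṁᵢCp,ᵢ
      = -8974.9 / 458.81 = -19.561 °C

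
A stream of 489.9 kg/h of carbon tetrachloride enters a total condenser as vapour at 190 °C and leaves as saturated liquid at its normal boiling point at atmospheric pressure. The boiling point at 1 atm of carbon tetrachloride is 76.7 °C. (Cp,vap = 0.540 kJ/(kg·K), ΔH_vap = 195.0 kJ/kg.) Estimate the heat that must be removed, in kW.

Q_c = 34.9 kW

vapour 190→76.7 °C: -61.182 kJ/kg
condensation at 76.7 °C: -195 kJ/kg
Δh = -61.182 + -195 = -256.18 kJ/kg
Q = ṁ·Δh = 489.9 kg/h × -256.18 kJ/kg = -125500 kJ/h
|Q| = 34.862 kW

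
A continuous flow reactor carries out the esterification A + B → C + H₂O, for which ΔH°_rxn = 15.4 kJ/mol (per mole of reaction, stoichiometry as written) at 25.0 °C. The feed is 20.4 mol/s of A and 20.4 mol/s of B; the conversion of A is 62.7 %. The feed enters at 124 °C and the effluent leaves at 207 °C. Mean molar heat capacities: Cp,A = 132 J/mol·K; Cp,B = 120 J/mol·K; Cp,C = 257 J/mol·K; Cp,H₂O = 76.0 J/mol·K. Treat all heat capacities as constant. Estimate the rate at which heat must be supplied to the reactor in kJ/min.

Q_in = 48700 kJ/min

Extent of reaction ξ = 0.627 × 20.4 = 12.791 mol/s
Reaction term: ξ·ΔH°_rxn = 12.791 × 15.4 = 196.98 kJ/s
Sensible, feed 124→25 °C: -508.94 kJ/s
Outlet flows (mol/s): A 7.6092, B 7.6092, C 12.791, H₂O 12.791
Sensible, products 25→207 °C: 1124.2 kJ/s
Q = ΔH = 812.23 kJ/s = 812.23 kW
Heat supplied = 48734 kJ/min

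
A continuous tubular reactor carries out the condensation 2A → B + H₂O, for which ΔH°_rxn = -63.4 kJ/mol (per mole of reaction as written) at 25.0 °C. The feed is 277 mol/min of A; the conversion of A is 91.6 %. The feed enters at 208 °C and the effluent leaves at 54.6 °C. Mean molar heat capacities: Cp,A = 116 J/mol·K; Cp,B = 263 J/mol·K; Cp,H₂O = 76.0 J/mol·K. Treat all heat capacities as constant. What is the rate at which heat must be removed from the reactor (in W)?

Q_out = 210000 W

Extent of reaction ξ = 0.916 × 277 / 2 = 126.87 mol/min
Reaction term: ξ·ΔH°_rxn = 126.87 × -63.4 = -8043.3 kJ/min
Sensible, feed 208→25 °C: -5880.2 kJ/min
Outlet flows (mol/min): A 23.268, B 126.87, H₂O 126.87
Sensible, products 25→54.6 °C: 1352.9 kJ/min
Q = ΔH = -12571 kJ/min = -209.51 kW
Heat removed = 209510 W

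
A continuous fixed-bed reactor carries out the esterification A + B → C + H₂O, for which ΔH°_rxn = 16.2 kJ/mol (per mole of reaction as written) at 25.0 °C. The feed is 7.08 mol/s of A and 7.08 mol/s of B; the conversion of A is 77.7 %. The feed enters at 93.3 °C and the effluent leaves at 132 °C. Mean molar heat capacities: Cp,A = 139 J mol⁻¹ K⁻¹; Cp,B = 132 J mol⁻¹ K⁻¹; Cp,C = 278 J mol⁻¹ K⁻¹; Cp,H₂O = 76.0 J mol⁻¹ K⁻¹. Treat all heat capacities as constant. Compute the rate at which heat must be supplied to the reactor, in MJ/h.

Q_in = 764 MJ/h

Extent of reaction ξ = 0.777 × 7.08 = 5.5012 mol/s
Reaction term: ξ·ΔH°_rxn = 5.5012 × 16.2 = 89.119 kJ/s
Sensible, feed 93.3→25 °C: -131.05 kJ/s
Outlet flows (mol/s): A 1.5788, B 1.5788, C 5.5012, H₂O 5.5012
Sensible, products 25→132 °C: 254.15 kJ/s
Q = ΔH = 212.23 kJ/s = 212.23 kW
Heat supplied = 764.02 MJ/h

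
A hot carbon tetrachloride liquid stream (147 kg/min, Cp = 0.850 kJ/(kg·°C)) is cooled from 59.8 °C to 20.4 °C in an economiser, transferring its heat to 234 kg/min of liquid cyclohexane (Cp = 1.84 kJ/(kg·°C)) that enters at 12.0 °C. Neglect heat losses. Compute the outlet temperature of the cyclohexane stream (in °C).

T_c,out = 23.4 °C

Heat released by hot stream: Q = 147 × 0.850 × (59.8 − 20.4) = 4923 kJ/min
Energy balance on cold side (adiabatic exchanger): Q = ṁ_c·Cp_c·(T_c,out − T_c,in)
T_c,out = 12.0 + 4923/(234 × 1.84) = 23.434 °C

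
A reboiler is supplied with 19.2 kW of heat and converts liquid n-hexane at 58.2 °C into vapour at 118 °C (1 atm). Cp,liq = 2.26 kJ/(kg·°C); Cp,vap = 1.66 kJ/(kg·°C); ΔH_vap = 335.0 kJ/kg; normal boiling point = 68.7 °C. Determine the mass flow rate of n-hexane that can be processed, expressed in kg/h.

Δh = 2.26×(68.7−58.2) + 335.0 + 1.66×(118−68.7) = 440.57 kJ/kg
Q = 19.2 kW = 19.2 kJ/s = 69120 kJ/h
ṁ = Q/Δh = 69120 / 440.57 = 156.89 kg/h

ṁ = 157 kg/h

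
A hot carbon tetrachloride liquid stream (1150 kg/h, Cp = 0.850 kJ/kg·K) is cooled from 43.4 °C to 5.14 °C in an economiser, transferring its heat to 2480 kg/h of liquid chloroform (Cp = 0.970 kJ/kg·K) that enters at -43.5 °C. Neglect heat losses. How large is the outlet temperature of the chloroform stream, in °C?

T_c,out = -28.0 °C

Heat released by hot stream: Q = 1150 × 0.850 × (43.4 − 5.14) = 37399 kJ/h
Energy balance on cold side (adiabatic exchanger): Q = ṁ_c·Cp_c·(T_c,out − T_c,in)
T_c,out = -43.5 + 37399/(2480 × 0.970) = -27.953 °C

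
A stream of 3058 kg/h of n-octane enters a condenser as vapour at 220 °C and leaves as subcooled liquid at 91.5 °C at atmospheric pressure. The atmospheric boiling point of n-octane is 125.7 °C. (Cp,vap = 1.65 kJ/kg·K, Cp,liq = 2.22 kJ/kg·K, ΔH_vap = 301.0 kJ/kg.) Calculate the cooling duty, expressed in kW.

vapour 220→125.7 °C: -155.59 kJ/kg
condensation at 125.7 °C: -301 kJ/kg
liquid 125.7→91.5 °C: -75.924 kJ/kg
Δh = -155.59 + -301 + -75.924 = -532.52 kJ/kg
Q = ṁ·Δh = 3058 kg/h × -532.52 kJ/kg = -1.6284e+06 kJ/h
|Q| = 452.35 kW

Q_c = 452 kW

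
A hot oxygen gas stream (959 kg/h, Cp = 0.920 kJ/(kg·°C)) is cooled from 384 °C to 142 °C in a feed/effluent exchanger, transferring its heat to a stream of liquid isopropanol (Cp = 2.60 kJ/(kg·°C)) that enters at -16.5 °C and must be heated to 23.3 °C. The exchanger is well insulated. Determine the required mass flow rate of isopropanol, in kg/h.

Heat released by hot stream: Q = 959 × 0.920 × (384 − 142) = 213510 kJ/h
Energy balance on cold side (adiabatic exchanger): Q = ṁ_c·Cp_c·(T_c,out − T_c,in)
ṁ_c = 213510 / [2.60 × (23.3 − -16.5)] = 2063.3 kg/h

ṁ_c = 2060 kg/h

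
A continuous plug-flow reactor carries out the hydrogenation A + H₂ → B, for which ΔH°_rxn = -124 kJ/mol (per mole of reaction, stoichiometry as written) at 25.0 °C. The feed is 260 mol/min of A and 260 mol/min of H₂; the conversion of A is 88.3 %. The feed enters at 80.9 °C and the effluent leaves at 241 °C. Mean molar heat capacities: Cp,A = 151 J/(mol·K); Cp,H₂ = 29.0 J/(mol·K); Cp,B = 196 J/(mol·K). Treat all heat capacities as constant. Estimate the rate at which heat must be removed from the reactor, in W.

Q_out = 336000 W

Extent of reaction ξ = 0.883 × 260 = 229.58 mol/min
Reaction term: ξ·ΔH°_rxn = 229.58 × -124 = -28468 kJ/min
Sensible, feed 80.9→25 °C: -2616.1 kJ/min
Outlet flows (mol/min): A 30.42, H₂ 30.42, B 229.58
Sensible, products 25→241 °C: 10902 kJ/min
Q = ΔH = -20182 kJ/min = -336.36 kW
Heat removed = 336360 W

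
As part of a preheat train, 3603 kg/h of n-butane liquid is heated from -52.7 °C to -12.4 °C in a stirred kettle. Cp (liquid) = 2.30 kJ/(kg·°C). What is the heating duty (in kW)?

Q = 92.8 kW

Q = ṁ·Cp·ΔT = 3603 × 2.30 × (-12.4 − -52.7) = 333960 kJ/h
Converting: 333960 / 3600 s = 92.767 kW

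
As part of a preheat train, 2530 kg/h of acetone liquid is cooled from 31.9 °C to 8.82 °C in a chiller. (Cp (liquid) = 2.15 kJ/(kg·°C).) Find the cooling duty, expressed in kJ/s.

Q = ṁ·Cp·ΔT = 2530 × 2.15 × (8.82 − 31.9) = -125540 kJ/h
Converting: 125540 / 3600 s = 34.873 kW

Q_c = 34.9 kJ/s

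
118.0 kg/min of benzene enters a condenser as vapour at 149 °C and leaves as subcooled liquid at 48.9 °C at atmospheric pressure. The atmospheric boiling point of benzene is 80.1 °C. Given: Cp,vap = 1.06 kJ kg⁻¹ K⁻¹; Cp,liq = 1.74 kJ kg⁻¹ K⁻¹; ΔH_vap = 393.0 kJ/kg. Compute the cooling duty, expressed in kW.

vapour 149→80.1 °C: -73.034 kJ/kg
condensation at 80.1 °C: -393 kJ/kg
liquid 80.1→48.9 °C: -54.288 kJ/kg
Δh = -73.034 + -393 + -54.288 = -520.32 kJ/kg
Q = ṁ·Δh = 118.0 kg/min × -520.32 kJ/kg = -61398 kJ/min
|Q| = 1023.3 kW

Q_c = 1020 kW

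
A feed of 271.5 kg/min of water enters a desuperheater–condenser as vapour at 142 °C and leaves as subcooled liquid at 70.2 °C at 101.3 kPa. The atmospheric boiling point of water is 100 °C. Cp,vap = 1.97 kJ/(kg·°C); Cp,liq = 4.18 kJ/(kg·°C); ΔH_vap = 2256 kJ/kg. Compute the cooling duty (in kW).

Q_c = 11100 kW

vapour 142→100 °C: -82.74 kJ/kg
condensation at 100 °C: -2256 kJ/kg
liquid 100→70.2 °C: -124.56 kJ/kg
Δh = -82.74 + -2256 + -124.56 = -2463.3 kJ/kg
Q = ṁ·Δh = 271.5 kg/min × -2463.3 kJ/kg = -668790 kJ/min
|Q| = 11146 kW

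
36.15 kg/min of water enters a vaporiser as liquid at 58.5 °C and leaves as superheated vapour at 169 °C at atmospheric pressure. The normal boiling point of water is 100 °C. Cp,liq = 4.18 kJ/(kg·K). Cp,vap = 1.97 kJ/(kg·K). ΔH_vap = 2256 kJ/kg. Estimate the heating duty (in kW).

liquid 58.5→100 °C: 173.47 kJ/kg
vaporisation at 100 °C: 2256 kJ/kg
vapour 100→169 °C: 135.93 kJ/kg
Δh = 173.47 + 2256 + 135.93 = 2565.4 kJ/kg
Q = ṁ·Δh = 36.15 kg/min × 2565.4 kJ/kg = 92739 kJ/min
|Q| = 1545.7 kW

Q = 1550 kW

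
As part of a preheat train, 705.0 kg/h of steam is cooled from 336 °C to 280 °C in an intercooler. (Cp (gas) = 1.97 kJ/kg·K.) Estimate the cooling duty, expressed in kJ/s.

Q = ṁ·Cp·ΔT = 705.0 × 1.97 × (280 − 336) = -77776 kJ/h
Converting: 77776 / 3600 s = 21.604 kW

Q_c = 21.6 kJ/s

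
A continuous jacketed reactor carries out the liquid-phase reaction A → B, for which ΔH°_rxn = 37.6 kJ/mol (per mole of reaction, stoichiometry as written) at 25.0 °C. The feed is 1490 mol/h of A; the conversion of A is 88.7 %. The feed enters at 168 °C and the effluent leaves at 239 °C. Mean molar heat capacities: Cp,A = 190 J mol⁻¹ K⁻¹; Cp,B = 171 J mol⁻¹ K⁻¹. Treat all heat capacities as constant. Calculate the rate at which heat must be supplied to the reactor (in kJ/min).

Q_in = 1070 kJ/min

Extent of reaction ξ = 0.887 × 1490 = 1321.6 mol/h
Reaction term: ξ·ΔH°_rxn = 1321.6 × 37.6 = 49693 kJ/h
Sensible, feed 168→25 °C: -40483 kJ/h
Outlet flows (mol/h): A 168.37, B 1321.6
Sensible, products 25→239 °C: 55210 kJ/h
Q = ΔH = 64420 kJ/h = 17.894 kW
Heat supplied = 1073.7 kJ/min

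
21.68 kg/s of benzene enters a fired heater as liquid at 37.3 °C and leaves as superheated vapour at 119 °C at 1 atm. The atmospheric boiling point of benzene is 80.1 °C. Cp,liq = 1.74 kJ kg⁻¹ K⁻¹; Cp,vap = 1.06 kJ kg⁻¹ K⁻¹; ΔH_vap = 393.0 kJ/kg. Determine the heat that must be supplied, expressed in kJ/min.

liquid 37.3→80.1 °C: 74.472 kJ/kg
vaporisation at 80.1 °C: 393 kJ/kg
vapour 80.1→119 °C: 41.234 kJ/kg
Δh = 74.472 + 393 + 41.234 = 508.71 kJ/kg
Q = ṁ·Δh = 21.68 kg/s × 508.71 kJ/kg = 11029 kJ/s
|Q| = 11029 kW = 661720 kJ/min

Q = 662000 kJ/min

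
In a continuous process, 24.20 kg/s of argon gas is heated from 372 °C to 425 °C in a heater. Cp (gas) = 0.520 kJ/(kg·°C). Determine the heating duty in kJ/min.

Q = 40000 kJ/min

Q = ṁ·Cp·ΔT = 24.20 × 0.520 × (425 − 372) = 666.95 kJ/s
Heating duty = 40017 kJ/min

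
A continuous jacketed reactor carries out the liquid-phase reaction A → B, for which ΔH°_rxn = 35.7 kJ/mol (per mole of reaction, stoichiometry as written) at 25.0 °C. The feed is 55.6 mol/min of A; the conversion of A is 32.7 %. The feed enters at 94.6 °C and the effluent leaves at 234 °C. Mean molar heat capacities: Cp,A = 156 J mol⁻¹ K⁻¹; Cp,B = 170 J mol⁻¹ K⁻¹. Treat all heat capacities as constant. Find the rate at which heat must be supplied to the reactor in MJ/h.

Q_in = 115 MJ/h

Extent of reaction ξ = 0.327 × 55.6 = 18.181 mol/min
Reaction term: ξ·ΔH°_rxn = 18.181 × 35.7 = 649.07 kJ/min
Sensible, feed 94.6→25 °C: -603.68 kJ/min
Outlet flows (mol/min): A 37.419, B 18.181
Sensible, products 25→234 °C: 1866 kJ/min
Q = ΔH = 1911.4 kJ/min = 31.856 kW
Heat supplied = 114.68 MJ/h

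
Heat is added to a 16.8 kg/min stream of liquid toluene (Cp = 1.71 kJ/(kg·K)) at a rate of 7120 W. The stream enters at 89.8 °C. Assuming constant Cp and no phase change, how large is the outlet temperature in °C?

T_out = 105 °C

Q = 7120 W = 427.2 kJ/min
ΔT = Q/(ṁ·Cp) = 427.2/(16.8×1.71) = 14.871 K
T_out = 89.8 + 14.871 = 104.67 °C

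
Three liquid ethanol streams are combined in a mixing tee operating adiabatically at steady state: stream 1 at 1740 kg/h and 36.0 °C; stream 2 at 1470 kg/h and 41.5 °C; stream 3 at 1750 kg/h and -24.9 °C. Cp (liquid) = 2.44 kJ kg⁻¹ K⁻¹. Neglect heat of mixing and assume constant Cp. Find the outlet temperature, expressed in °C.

T_out = 16.1 °C

No heat crosses the boundary, so H_out = H_in.
Σ ṁᵢCp,ᵢTᵢ = 1740×2.44×36.0 + 1470×2.44×41.5 + 1750×2.44×-24.9 = 195370
Σ ṁᵢCp,ᵢ = 1740×2.44 + 1470×2.44 + 1750×2.44 = 12102
T_out = 195370 / 12102 = 16.143 °C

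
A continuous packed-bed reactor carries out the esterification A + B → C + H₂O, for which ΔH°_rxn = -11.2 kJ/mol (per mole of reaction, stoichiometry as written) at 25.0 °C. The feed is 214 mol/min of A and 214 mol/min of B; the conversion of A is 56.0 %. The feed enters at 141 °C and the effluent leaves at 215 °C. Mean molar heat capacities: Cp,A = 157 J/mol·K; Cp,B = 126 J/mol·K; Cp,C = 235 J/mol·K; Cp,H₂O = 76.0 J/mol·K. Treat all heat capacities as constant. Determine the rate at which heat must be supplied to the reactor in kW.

Extent of reaction ξ = 0.560 × 214 = 119.84 mol/min
Reaction term: ξ·ΔH°_rxn = 119.84 × -11.2 = -1342.2 kJ/min
Sensible, feed 141→25 °C: -7025.2 kJ/min
Outlet flows (mol/min): A 94.16, B 94.16, C 119.84, H₂O 119.84
Sensible, products 25→215 °C: 12144 kJ/min
Q = ΔH = 3776.9 kJ/min = 62.949 kW
Heat supplied = 62.949 kW

Q_in = 62.9 kW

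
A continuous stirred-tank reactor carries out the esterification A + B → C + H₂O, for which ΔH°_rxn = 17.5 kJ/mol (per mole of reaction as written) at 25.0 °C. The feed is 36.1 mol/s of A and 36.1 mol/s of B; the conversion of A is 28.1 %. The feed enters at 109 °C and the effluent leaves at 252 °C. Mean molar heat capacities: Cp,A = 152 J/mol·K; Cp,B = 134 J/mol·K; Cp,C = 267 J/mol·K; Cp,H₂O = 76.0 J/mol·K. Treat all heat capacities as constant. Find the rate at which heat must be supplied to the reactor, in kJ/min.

Extent of reaction ξ = 0.281 × 36.1 = 10.144 mol/s
Reaction term: ξ·ΔH°_rxn = 10.144 × 17.5 = 177.52 kJ/s
Sensible, feed 109→25 °C: -867.27 kJ/s
Outlet flows (mol/s): A 25.956, B 25.956, C 10.144, H₂O 10.144
Sensible, products 25→252 °C: 2474.9 kJ/s
Q = ΔH = 1785.2 kJ/s = 1785.2 kW
Heat supplied = 107110 kJ/min

Q_in = 107000 kJ/min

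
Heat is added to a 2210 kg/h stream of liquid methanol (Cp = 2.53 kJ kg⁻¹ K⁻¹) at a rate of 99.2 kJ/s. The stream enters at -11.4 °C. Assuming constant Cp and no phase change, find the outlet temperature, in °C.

Q = 99.2 kJ/s = 357120 kJ/h
ΔT = Q/(ṁ·Cp) = 357120/(2210×2.53) = 63.871 K
T_out = -11.4 + 63.871 = 52.471 °C

T_out = 52.5 °C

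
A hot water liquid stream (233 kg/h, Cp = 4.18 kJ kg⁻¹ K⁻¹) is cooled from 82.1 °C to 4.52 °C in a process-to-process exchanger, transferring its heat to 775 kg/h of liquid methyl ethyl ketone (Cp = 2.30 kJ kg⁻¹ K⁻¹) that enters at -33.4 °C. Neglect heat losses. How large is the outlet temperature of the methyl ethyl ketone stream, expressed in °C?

Heat released by hot stream: Q = 233 × 4.18 × (82.1 − 4.52) = 75558 kJ/h
Energy balance on cold side (adiabatic exchanger): Q = ṁ_c·Cp_c·(T_c,out − T_c,in)
T_c,out = -33.4 + 75558/(775 × 2.30) = 8.9889 °C

T_c,out = 8.99 °C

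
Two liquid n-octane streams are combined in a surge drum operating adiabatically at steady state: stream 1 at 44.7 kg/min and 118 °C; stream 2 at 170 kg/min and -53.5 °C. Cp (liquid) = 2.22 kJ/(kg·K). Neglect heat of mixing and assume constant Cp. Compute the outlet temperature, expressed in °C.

T_out = -17.8 °C

No heat crosses the boundary, so H_out = H_in.
T_out = Σ ṁᵢCp,ᵢTᵢ / Σ ṁᵢCp,ᵢ
      = -8481.3 / 476.63 = -17.794 °C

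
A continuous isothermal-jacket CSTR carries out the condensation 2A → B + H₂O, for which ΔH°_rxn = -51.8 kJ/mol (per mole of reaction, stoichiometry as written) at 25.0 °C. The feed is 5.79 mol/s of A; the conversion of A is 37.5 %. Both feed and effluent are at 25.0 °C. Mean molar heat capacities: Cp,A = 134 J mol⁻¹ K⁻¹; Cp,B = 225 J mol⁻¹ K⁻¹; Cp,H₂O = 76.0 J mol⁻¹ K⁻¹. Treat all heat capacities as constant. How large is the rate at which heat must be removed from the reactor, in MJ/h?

Q_out = 202 MJ/h

Extent of reaction ξ = 0.375 × 5.79 / 2 = 1.0856 mol/s
Reaction term: ξ·ΔH°_rxn = 1.0856 × -51.8 = -56.235 kJ/s
Q = ΔH = -56.235 kJ/s = -56.235 kW
Heat removed = 202.45 MJ/h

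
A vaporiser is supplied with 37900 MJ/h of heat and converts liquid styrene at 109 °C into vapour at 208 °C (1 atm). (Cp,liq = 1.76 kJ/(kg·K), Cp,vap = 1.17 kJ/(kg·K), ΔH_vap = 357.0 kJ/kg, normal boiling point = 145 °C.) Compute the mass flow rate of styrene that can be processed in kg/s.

ṁ = 21.3 kg/s

Δh = 1.76×(145−109) + 357.0 + 1.17×(208−145) = 494.07 kJ/kg
Q = 37900 MJ/h = 10528 kJ/s = 10528 kJ/s
ṁ = Q/Δh = 10528 / 494.07 = 21.308 kg/s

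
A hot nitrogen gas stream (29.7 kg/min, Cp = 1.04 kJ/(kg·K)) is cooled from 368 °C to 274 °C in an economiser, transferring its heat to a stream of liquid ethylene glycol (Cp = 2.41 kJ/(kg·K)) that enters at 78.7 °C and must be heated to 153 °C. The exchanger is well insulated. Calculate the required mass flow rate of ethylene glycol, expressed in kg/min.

ṁ_c = 16.2 kg/min

Heat released by hot stream: Q = 29.7 × 1.04 × (368 − 274) = 2903.5 kJ/min
Energy balance on cold side (adiabatic exchanger): Q = ṁ_c·Cp_c·(T_c,out − T_c,in)
ṁ_c = 2903.5 / [2.41 × (153 − 78.7)] = 16.215 kg/min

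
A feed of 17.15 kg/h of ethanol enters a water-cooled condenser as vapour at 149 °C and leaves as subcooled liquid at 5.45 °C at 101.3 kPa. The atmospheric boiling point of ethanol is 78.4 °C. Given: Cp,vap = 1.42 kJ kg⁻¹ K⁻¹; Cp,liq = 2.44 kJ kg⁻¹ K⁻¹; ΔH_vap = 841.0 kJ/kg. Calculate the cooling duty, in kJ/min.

vapour 149→78.4 °C: -100.25 kJ/kg
condensation at 78.4 °C: -841 kJ/kg
liquid 78.4→5.45 °C: -178 kJ/kg
Δh = -100.25 + -841 + -178 = -1119.2 kJ/kg
Q = ṁ·Δh = 17.15 kg/h × -1119.2 kJ/kg = -19195 kJ/h
|Q| = 5.332 kW = 319.92 kJ/min

Q_c = 320 kJ/min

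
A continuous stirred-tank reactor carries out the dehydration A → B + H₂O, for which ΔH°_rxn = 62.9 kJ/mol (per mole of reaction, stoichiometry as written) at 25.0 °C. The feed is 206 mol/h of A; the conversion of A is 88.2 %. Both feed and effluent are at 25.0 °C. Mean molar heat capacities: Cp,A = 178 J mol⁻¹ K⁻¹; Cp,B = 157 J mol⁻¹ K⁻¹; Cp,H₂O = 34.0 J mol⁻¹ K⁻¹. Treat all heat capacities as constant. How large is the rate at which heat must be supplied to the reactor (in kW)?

Q_in = 3.17 kW

Extent of reaction ξ = 0.882 × 206 = 181.69 mol/h
Reaction term: ξ·ΔH°_rxn = 181.69 × 62.9 = 11428 kJ/h
Q = ΔH = 11428 kJ/h = 3.1746 kW
Heat supplied = 3.1746 kW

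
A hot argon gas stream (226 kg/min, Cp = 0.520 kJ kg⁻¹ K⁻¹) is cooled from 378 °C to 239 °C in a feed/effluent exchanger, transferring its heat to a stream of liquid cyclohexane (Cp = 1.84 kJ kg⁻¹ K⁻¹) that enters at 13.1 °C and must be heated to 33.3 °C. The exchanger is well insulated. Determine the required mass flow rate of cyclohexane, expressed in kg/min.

ṁ_c = 439 kg/min

Heat released by hot stream: Q = 226 × 0.520 × (378 − 239) = 16335 kJ/min
Energy balance on cold side (adiabatic exchanger): Q = ṁ_c·Cp_c·(T_c,out − T_c,in)
ṁ_c = 16335 / [1.84 × (33.3 − 13.1)] = 439.5 kg/min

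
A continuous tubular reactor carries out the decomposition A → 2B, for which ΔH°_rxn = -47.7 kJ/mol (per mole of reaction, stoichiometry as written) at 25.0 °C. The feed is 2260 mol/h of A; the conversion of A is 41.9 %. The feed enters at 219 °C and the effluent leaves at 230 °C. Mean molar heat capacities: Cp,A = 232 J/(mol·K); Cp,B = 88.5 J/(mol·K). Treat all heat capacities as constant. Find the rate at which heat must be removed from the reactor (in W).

Q_out = 13900 W

Extent of reaction ξ = 0.419 × 2260 = 946.94 mol/h
Reaction term: ξ·ΔH°_rxn = 946.94 × -47.7 = -45169 kJ/h
Sensible, feed 219→25 °C: -101720 kJ/h
Outlet flows (mol/h): A 1313.1, B 1893.9
Sensible, products 25→230 °C: 96809 kJ/h
Q = ΔH = -50078 kJ/h = -13.911 kW
Heat removed = 13911 W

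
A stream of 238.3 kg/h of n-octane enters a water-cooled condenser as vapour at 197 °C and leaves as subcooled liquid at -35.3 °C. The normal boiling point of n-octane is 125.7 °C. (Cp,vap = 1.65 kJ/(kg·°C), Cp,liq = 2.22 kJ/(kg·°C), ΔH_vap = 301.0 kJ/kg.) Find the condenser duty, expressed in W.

Q_c = 51400 W

vapour 197→125.7 °C: -117.64 kJ/kg
condensation at 125.7 °C: -301 kJ/kg
liquid 125.7→-35.3 °C: -357.42 kJ/kg
Δh = -117.64 + -301 + -357.42 = -776.07 kJ/kg
Q = ṁ·Δh = 238.3 kg/h × -776.07 kJ/kg = -184940 kJ/h
|Q| = 51.371 kW = 51371 W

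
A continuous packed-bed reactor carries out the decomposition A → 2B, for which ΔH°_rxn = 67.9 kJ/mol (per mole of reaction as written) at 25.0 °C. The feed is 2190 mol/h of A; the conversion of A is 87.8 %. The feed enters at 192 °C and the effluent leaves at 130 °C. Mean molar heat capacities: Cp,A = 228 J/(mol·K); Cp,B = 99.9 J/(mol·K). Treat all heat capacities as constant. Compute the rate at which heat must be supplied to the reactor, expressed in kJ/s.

Extent of reaction ξ = 0.878 × 2190 = 1922.8 mol/h
Reaction term: ξ·ΔH°_rxn = 1922.8 × 67.9 = 130560 kJ/h
Sensible, feed 192→25 °C: -83386 kJ/h
Outlet flows (mol/h): A 267.18, B 3845.6
Sensible, products 25→130 °C: 46735 kJ/h
Q = ΔH = 93908 kJ/h = 26.086 kW
Heat supplied = 26.086 kJ/s

Q_in = 26.1 kJ/s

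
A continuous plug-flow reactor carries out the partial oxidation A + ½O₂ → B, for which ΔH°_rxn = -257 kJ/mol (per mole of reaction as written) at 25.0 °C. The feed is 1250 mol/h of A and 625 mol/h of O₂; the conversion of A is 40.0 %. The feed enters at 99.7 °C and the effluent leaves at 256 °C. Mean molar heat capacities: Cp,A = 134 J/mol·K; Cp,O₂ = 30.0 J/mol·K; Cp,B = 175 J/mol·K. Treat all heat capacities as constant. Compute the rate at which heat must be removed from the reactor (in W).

Extent of reaction ξ = 0.400 × 1250 = 500 mol/h
Reaction term: ξ·ΔH°_rxn = 500 × -257 = -128500 kJ/h
Sensible, feed 99.7→25 °C: -13913 kJ/h
Outlet flows (mol/h): A 750, O₂ 375, B 500
Sensible, products 25→256 °C: 46027 kJ/h
Q = ΔH = -96386 kJ/h = -26.774 kW
Heat removed = 26774 W

Q_out = 26800 W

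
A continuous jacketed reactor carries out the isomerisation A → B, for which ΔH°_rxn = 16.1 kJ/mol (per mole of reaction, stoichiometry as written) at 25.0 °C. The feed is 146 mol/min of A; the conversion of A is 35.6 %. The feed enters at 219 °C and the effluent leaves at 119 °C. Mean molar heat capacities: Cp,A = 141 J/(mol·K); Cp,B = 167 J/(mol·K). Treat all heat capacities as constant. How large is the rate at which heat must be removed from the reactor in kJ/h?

Extent of reaction ξ = 0.356 × 146 = 51.976 mol/min
Reaction term: ξ·ΔH°_rxn = 51.976 × 16.1 = 836.81 kJ/min
Sensible, feed 219→25 °C: -3993.7 kJ/min
Outlet flows (mol/min): A 94.024, B 51.976
Sensible, products 25→119 °C: 2062.1 kJ/min
Q = ΔH = -1094.8 kJ/min = -18.246 kW
Heat removed = 65685 kJ/h

Q_out = 65700 kJ/h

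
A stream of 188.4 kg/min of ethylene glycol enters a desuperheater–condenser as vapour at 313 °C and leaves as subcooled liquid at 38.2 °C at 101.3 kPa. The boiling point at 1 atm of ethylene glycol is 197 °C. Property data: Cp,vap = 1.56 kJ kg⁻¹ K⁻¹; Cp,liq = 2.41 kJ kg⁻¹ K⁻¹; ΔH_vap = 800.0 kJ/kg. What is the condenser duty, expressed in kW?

Q_c = 4280 kW

vapour 313→197 °C: -180.96 kJ/kg
condensation at 197 °C: -800 kJ/kg
liquid 197→38.2 °C: -382.71 kJ/kg
Δh = -180.96 + -800 + -382.71 = -1363.7 kJ/kg
Q = ṁ·Δh = 188.4 kg/min × -1363.7 kJ/kg = -256920 kJ/min
|Q| = 4281.9 kW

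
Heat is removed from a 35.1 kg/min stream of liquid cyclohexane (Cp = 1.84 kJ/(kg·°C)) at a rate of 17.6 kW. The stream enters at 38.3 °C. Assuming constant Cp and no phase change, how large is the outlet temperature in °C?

T_out = 21.9 °C

Q = 17.6 kW = 1056 kJ/min
ΔT = Q/(ṁ·Cp) = 1056/(35.1×1.84) = 16.351 K
T_out = 38.3 − 16.351 = 21.949 °C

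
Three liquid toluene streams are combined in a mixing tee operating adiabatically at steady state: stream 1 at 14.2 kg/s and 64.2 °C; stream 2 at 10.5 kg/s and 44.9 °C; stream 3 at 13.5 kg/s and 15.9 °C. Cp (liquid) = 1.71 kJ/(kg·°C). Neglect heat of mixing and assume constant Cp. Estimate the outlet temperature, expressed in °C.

T_out = 41.8 °C

Energy balance with Q = 0: Σ ṁᵢCp,ᵢ(T_out − Tᵢ) = 0
Σ ṁᵢCp,ᵢTᵢ = 14.2×1.71×64.2 + 10.5×1.71×44.9 + 13.5×1.71×15.9 = 2732.1
Σ ṁᵢCp,ᵢ = 14.2×1.71 + 10.5×1.71 + 13.5×1.71 = 65.322
T_out = 2732.1 / 65.322 = 41.826 °C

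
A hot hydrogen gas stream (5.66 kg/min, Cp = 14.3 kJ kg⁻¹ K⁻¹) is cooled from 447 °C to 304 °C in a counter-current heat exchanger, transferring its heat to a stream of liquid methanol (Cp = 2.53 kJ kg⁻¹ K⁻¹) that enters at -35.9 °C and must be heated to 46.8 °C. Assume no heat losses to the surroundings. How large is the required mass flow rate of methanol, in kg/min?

ṁ_c = 55.3 kg/min

Heat released by hot stream: Q = 5.66 × 14.3 × (447 − 304) = 11574 kJ/min
Energy balance on cold side (adiabatic exchanger): Q = ṁ_c·Cp_c·(T_c,out − T_c,in)
ṁ_c = 11574 / [2.53 × (46.8 − -35.9)] = 55.317 kg/min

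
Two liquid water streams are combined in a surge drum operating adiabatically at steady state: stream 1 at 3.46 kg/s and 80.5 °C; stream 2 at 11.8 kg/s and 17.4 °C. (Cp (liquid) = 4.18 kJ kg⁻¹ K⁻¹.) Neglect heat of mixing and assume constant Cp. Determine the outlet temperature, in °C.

Energy balance with Q = 0: Σ ṁᵢCp,ᵢ(T_out − Tᵢ) = 0
T_out = Σ ṁᵢCp,ᵢTᵢ / Σ ṁᵢCp,ᵢ
      = 2022.5 / 63.787 = 31.707 °C

T_out = 31.7 °C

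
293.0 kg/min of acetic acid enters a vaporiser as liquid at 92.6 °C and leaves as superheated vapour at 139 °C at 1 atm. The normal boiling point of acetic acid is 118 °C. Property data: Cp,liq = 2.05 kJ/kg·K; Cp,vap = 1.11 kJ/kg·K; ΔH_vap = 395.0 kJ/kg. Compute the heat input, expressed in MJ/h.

liquid 92.6→118 °C: 52.07 kJ/kg
vaporisation at 118 °C: 395 kJ/kg
vapour 118→139 °C: 23.31 kJ/kg
Δh = 52.07 + 395 + 23.31 = 470.38 kJ/kg
Q = ṁ·Δh = 293.0 kg/min × 470.38 kJ/kg = 137820 kJ/min
|Q| = 2297 kW = 8269.3 MJ/h

Q = 8270 MJ/h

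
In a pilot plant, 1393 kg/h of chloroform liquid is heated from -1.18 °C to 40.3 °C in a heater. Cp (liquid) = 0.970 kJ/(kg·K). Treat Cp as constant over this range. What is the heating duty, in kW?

Q = 15.6 kW

Q = ṁ·Cp·ΔT = 1393 × 0.970 × (40.3 − -1.18) = 56048 kJ/h
Converting: 56048 / 3600 s = 15.569 kW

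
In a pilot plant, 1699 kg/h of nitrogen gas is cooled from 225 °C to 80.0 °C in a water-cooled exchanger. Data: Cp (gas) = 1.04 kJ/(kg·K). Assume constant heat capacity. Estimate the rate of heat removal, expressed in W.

Q_c = 71200 W

Q = ṁ·Cp·ΔT = 1699 × 1.04 × (80.0 − 225) = -256210 kJ/h
Converting: 256210 / 3600 s = 71.169 kW
Cooling duty = 71169 W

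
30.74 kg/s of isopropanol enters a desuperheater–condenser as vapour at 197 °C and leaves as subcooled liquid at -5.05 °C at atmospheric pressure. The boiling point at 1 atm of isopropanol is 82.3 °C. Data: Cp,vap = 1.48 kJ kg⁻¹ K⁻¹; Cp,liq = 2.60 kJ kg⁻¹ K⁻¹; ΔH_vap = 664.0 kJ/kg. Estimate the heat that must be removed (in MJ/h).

vapour 197→82.3 °C: -169.76 kJ/kg
condensation at 82.3 °C: -664 kJ/kg
liquid 82.3→-5.05 °C: -227.11 kJ/kg
Δh = -169.76 + -664 + -227.11 = -1060.9 kJ/kg
Q = ṁ·Δh = 30.74 kg/s × -1060.9 kJ/kg = -32611 kJ/s
|Q| = 32611 kW = 117400 MJ/h

Q_c = 117000 MJ/h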